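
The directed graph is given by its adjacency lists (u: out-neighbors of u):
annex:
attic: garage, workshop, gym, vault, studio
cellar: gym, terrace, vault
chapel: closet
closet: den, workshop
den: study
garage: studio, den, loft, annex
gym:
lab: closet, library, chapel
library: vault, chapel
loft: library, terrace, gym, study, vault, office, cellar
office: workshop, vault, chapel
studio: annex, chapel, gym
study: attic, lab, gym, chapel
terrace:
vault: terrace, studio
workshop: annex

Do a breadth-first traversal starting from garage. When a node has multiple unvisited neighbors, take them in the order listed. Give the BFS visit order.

Visit garage; enqueue studio, den, loft, annex → queue [studio, den, loft, annex]
Visit studio; enqueue chapel, gym → queue [den, loft, annex, chapel, gym]
Visit den; enqueue study → queue [loft, annex, chapel, gym, study]
Visit loft; enqueue library, terrace, vault, office, cellar → queue [annex, chapel, gym, study, library, terrace, vault, office, cellar]
Visit annex → queue [chapel, gym, study, library, terrace, vault, office, cellar]
Visit chapel; enqueue closet → queue [gym, study, library, terrace, vault, office, cellar, closet]
Visit gym → queue [study, library, terrace, vault, office, cellar, closet]
Visit study; enqueue attic, lab → queue [library, terrace, vault, office, cellar, closet, attic, lab]
Visit library → queue [terrace, vault, office, cellar, closet, attic, lab]
Visit terrace → queue [vault, office, cellar, closet, attic, lab]
Visit vault → queue [office, cellar, closet, attic, lab]
Visit office; enqueue workshop → queue [cellar, closet, attic, lab, workshop]
Visit cellar → queue [closet, attic, lab, workshop]
Visit closet → queue [attic, lab, workshop]
Visit attic → queue [lab, workshop]
Visit lab → queue [workshop]
Visit workshop → queue []

garage, studio, den, loft, annex, chapel, gym, study, library, terrace, vault, office, cellar, closet, attic, lab, workshop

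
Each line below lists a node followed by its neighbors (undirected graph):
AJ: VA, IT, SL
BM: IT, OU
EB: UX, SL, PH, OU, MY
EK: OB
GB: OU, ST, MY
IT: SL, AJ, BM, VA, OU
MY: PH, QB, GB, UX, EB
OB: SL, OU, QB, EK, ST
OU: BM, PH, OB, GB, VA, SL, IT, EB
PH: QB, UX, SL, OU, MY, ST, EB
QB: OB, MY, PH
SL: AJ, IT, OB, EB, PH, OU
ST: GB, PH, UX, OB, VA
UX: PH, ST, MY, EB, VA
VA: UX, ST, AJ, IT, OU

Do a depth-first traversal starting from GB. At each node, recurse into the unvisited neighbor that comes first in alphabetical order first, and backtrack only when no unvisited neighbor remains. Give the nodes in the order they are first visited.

GB, MY, EB, OU, BM, IT, AJ, SL, OB, EK, QB, PH, ST, UX, VA

Visit GB
GB → MY
MY → EB
EB → OU
OU → BM
BM → IT
IT → AJ
AJ → SL
SL → OB
OB → EK
OB → QB
QB → PH
PH → ST
ST → UX
UX → VA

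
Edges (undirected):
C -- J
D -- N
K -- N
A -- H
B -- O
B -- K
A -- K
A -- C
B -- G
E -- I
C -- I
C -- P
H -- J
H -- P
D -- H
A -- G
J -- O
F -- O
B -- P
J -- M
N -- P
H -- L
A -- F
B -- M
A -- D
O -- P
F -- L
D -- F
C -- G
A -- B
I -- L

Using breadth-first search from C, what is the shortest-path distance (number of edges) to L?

2

Level 0: C
Level 1: A, G, I, J, P
Level 2: B, D, E, F, H, K, L, M, N, O
L first appears at level 2.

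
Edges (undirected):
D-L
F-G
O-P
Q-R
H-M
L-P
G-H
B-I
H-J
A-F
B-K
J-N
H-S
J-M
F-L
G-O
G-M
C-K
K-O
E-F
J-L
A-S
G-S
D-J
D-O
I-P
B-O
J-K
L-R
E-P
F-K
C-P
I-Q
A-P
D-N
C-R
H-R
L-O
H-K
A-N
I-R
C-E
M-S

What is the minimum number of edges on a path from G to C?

3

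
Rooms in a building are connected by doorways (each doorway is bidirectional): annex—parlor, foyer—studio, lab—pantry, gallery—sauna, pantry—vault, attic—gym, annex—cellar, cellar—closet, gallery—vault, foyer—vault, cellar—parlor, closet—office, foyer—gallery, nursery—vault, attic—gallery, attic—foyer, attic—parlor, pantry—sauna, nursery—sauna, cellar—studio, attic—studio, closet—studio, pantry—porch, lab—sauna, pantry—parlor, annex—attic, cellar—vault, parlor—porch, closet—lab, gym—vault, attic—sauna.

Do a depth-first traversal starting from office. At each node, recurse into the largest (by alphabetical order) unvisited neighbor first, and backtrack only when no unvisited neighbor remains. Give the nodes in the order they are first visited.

office -> closet -> studio -> foyer -> vault -> pantry -> sauna -> nursery -> lab -> gallery -> attic -> parlor -> porch -> cellar -> annex -> gym

Visit office
office → closet
closet → studio
studio → foyer
foyer → vault
vault → pantry
pantry → sauna
sauna → nursery
sauna → lab
sauna → gallery
gallery → attic
attic → parlor
parlor → porch
parlor → cellar
cellar → annex
attic → gym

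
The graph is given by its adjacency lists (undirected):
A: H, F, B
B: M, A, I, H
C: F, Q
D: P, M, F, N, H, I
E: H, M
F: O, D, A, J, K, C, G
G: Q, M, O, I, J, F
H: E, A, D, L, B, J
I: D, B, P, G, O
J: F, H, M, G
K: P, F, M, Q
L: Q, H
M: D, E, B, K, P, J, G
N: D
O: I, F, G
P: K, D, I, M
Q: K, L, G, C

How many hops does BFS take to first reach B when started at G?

2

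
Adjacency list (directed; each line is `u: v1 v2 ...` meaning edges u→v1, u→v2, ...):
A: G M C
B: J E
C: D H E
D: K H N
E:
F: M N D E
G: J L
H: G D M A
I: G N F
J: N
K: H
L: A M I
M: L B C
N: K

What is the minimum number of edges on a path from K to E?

4

Level 0: K
Level 1: H
Level 2: A, D, G, M
Level 3: B, C, J, L, N
Level 4: E, I
Level 5: F
E first appears at level 4.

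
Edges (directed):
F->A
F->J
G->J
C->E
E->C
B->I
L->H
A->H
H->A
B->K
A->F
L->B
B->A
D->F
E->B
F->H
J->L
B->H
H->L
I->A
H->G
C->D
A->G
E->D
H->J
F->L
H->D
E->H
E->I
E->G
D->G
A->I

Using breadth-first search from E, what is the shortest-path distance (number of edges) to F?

2

Level 0: E
Level 1: B, C, D, G, H, I
Level 2: A, F, J, K, L
F first appears at level 2.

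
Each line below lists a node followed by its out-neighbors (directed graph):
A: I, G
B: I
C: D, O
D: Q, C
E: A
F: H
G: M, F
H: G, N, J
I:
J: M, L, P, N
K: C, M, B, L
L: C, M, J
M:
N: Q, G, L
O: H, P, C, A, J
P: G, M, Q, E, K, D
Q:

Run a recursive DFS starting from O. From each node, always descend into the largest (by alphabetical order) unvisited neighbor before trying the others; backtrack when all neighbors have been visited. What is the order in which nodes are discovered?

Visit O
O → P
P → Q
P → M
P → K
K → L
L → J
J → N
N → G
G → F
F → H
L → C
C → D
K → B
B → I
P → E
E → A

O P Q M K L J N G F H C D B I E A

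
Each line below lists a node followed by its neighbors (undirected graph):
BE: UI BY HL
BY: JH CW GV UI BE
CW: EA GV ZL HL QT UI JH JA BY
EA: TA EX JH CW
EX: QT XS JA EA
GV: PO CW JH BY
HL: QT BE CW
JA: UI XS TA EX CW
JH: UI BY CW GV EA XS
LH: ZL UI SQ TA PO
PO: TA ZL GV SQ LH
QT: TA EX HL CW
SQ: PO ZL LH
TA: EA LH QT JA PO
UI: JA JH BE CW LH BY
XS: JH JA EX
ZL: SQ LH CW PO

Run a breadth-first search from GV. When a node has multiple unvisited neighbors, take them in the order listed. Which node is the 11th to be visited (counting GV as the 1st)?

Visit GV; enqueue PO, CW, JH, BY → queue [PO, CW, JH, BY]
Visit PO; enqueue TA, ZL, SQ, LH → queue [CW, JH, BY, TA, ZL, SQ, LH]
Visit CW; enqueue EA, HL, QT, UI, JA → queue [JH, BY, TA, ZL, SQ, LH, EA, HL, QT, UI, JA]
Visit JH; enqueue XS → queue [BY, TA, ZL, SQ, LH, EA, HL, QT, UI, JA, XS]
Visit BY; enqueue BE → queue [TA, ZL, SQ, LH, EA, HL, QT, UI, JA, XS, BE]
Visit TA → queue [ZL, SQ, LH, EA, HL, QT, UI, JA, XS, BE]
Visit ZL → queue [SQ, LH, EA, HL, QT, UI, JA, XS, BE]
Visit SQ → queue [LH, EA, HL, QT, UI, JA, XS, BE]
Visit LH → queue [EA, HL, QT, UI, JA, XS, BE]
Visit EA; enqueue EX → queue [HL, QT, UI, JA, XS, BE, EX]
Visit HL → queue [QT, UI, JA, XS, BE, EX]
Visit QT → queue [UI, JA, XS, BE, EX]
Visit UI → queue [JA, XS, BE, EX]
Visit JA → queue [XS, BE, EX]
Visit XS → queue [BE, EX]
Visit BE → queue [EX]
Visit EX → queue []

Visit order: GV, PO, CW, JH, BY, TA, ZL, SQ, LH, EA, HL, QT, UI, JA, XS, BE, EX

HL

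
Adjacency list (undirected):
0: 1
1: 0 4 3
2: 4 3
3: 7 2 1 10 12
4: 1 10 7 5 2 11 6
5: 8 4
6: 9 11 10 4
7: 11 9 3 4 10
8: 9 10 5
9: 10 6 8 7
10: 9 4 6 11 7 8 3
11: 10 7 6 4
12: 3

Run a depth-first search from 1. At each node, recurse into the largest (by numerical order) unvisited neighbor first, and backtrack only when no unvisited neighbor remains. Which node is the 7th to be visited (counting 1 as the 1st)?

Visit 1
1 → 4
4 → 11
11 → 10
10 → 9
9 → 8
8 → 5
9 → 7
7 → 3
3 → 12
3 → 2
9 → 6
1 → 0

Visit order: 1, 4, 11, 10, 9, 8, 5, 7, 3, 12, 2, 6, 0

5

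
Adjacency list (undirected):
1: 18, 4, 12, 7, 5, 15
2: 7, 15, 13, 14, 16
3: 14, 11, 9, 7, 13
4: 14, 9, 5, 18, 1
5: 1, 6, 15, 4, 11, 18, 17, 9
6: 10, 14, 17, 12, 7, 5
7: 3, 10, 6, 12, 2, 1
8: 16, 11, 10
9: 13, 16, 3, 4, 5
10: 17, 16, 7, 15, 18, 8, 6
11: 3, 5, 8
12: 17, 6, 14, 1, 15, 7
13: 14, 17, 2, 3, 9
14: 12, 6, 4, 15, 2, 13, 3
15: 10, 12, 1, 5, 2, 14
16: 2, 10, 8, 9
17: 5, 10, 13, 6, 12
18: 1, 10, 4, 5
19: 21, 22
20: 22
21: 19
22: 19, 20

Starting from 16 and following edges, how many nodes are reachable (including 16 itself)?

BFS from 16 visits: 16, 2, 10, 8, 9, 7, 15, 13, 14, 17, 18, 6, 11, 3, 4, 5, 12, 1
Reachable nodes: 18 of 22 total.

18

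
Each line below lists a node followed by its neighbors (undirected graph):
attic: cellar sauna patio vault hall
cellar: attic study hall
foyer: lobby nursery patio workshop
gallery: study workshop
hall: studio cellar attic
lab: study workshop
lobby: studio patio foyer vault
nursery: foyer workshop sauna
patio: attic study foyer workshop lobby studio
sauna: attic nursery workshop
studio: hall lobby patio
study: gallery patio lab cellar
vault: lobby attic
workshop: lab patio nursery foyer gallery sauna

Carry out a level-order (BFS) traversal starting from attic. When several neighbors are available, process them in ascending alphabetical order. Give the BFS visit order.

Visit attic; enqueue cellar, hall, patio, sauna, vault → queue [cellar, hall, patio, sauna, vault]
Visit cellar; enqueue study → queue [hall, patio, sauna, vault, study]
Visit hall; enqueue studio → queue [patio, sauna, vault, study, studio]
Visit patio; enqueue foyer, lobby, workshop → queue [sauna, vault, study, studio, foyer, lobby, workshop]
Visit sauna; enqueue nursery → queue [vault, study, studio, foyer, lobby, workshop, nursery]
Visit vault → queue [study, studio, foyer, lobby, workshop, nursery]
Visit study; enqueue gallery, lab → queue [studio, foyer, lobby, workshop, nursery, gallery, lab]
Visit studio → queue [foyer, lobby, workshop, nursery, gallery, lab]
Visit foyer → queue [lobby, workshop, nursery, gallery, lab]
Visit lobby → queue [workshop, nursery, gallery, lab]
Visit workshop → queue [nursery, gallery, lab]
Visit nursery → queue [gallery, lab]
Visit gallery → queue [lab]
Visit lab → queue []

attic, cellar, hall, patio, sauna, vault, study, studio, foyer, lobby, workshop, nursery, gallery, lab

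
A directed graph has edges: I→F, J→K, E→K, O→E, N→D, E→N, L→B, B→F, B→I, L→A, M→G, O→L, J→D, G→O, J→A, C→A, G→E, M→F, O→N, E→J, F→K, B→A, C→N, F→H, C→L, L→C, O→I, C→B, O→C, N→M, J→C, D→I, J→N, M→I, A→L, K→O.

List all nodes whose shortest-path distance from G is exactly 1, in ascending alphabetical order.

Level 0: G
Level 1: E, O
Level 2: C, I, J, K, L, N
Level 3: A, B, D, F, M
Level 4: H

E, O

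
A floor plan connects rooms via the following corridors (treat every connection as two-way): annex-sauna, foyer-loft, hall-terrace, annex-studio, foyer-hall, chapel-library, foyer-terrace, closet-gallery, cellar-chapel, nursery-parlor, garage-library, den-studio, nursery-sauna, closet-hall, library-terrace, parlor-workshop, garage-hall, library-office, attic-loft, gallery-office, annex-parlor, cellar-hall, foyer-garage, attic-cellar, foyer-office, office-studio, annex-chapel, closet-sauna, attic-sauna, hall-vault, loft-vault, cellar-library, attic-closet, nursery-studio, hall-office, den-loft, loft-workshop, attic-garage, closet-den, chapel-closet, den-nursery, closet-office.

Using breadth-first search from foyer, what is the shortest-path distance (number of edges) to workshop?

Level 0: foyer
Level 1: garage, hall, loft, office, terrace
Level 2: attic, cellar, closet, den, gallery, library, studio, vault, workshop
Level 3: annex, chapel, nursery, parlor, sauna
workshop first appears at level 2.

2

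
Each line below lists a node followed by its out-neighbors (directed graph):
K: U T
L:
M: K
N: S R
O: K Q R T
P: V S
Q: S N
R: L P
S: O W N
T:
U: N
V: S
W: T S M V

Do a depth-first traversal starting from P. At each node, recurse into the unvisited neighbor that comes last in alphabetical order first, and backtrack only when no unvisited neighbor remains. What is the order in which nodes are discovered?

Visit P
P → V
V → S
S → W
W → T
W → M
M → K
K → U
U → N
N → R
R → L
S → O
O → Q

P -> V -> S -> W -> T -> M -> K -> U -> N -> R -> L -> O -> Q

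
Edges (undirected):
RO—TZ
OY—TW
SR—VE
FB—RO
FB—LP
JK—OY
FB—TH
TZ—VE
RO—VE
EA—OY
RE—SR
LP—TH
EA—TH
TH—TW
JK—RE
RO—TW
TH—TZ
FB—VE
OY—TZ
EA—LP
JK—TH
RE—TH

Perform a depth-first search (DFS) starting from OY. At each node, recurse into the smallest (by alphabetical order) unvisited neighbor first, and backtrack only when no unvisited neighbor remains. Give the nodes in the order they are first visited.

Visit OY
OY → EA
EA → LP
LP → FB
FB → RO
RO → TW
TW → TH
TH → JK
JK → RE
RE → SR
SR → VE
VE → TZ

OY -> EA -> LP -> FB -> RO -> TW -> TH -> JK -> RE -> SR -> VE -> TZ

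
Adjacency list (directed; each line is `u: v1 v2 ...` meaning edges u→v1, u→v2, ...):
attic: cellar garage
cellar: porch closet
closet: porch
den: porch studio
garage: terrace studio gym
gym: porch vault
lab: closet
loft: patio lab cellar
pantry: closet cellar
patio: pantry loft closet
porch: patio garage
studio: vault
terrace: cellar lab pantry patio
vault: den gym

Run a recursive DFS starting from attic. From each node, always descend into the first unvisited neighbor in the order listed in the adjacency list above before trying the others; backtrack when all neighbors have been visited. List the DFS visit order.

attic, cellar, porch, patio, pantry, closet, loft, lab, garage, terrace, studio, vault, den, gym

Visit attic
attic → cellar
cellar → porch
porch → patio
patio → pantry
pantry → closet
patio → loft
loft → lab
porch → garage
garage → terrace
garage → studio
studio → vault
vault → den
vault → gym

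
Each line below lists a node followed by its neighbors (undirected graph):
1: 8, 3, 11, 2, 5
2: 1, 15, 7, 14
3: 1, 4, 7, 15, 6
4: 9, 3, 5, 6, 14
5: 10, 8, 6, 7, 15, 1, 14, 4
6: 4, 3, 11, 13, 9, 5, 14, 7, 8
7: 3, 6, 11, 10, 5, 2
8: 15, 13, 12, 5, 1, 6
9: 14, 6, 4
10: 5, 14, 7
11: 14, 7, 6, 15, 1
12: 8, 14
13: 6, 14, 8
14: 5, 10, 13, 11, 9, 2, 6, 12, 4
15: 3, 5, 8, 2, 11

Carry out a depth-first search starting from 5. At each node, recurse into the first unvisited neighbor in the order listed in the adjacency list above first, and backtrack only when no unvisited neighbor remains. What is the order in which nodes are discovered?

Visit 5
5 → 10
10 → 14
14 → 13
13 → 6
6 → 4
4 → 9
4 → 3
3 → 1
1 → 8
8 → 15
15 → 2
2 → 7
7 → 11
8 → 12

5 -> 10 -> 14 -> 13 -> 6 -> 4 -> 9 -> 3 -> 1 -> 8 -> 15 -> 2 -> 7 -> 11 -> 12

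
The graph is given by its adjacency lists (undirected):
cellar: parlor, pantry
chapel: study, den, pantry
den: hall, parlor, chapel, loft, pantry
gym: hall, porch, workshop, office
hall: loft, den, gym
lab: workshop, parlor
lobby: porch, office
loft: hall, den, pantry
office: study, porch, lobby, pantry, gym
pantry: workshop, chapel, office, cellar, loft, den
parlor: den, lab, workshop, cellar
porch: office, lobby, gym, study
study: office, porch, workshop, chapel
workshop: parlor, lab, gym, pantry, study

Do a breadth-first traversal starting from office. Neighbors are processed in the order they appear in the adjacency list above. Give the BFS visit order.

Visit office; enqueue study, porch, lobby, pantry, gym → queue [study, porch, lobby, pantry, gym]
Visit study; enqueue workshop, chapel → queue [porch, lobby, pantry, gym, workshop, chapel]
Visit porch → queue [lobby, pantry, gym, workshop, chapel]
Visit lobby → queue [pantry, gym, workshop, chapel]
Visit pantry; enqueue cellar, loft, den → queue [gym, workshop, chapel, cellar, loft, den]
Visit gym; enqueue hall → queue [workshop, chapel, cellar, loft, den, hall]
Visit workshop; enqueue parlor, lab → queue [chapel, cellar, loft, den, hall, parlor, lab]
Visit chapel → queue [cellar, loft, den, hall, parlor, lab]
Visit cellar → queue [loft, den, hall, parlor, lab]
Visit loft → queue [den, hall, parlor, lab]
Visit den → queue [hall, parlor, lab]
Visit hall → queue [parlor, lab]
Visit parlor → queue [lab]
Visit lab → queue []

office -> study -> porch -> lobby -> pantry -> gym -> workshop -> chapel -> cellar -> loft -> den -> hall -> parlor -> lab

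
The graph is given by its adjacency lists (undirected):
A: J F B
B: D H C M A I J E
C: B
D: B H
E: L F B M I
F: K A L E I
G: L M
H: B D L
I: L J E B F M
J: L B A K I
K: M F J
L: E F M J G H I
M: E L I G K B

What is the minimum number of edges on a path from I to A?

Level 0: I
Level 1: B, E, F, J, L, M
Level 2: A, C, D, G, H, K
A first appears at level 2.

2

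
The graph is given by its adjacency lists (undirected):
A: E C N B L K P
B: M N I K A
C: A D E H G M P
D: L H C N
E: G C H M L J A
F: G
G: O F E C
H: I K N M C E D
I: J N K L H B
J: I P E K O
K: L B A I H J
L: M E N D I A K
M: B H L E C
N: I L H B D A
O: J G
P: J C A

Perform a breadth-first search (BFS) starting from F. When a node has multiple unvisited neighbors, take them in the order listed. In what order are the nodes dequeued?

F → G → O → E → C → J → H → M → L → A → D → P → I → K → N → B

Visit F; enqueue G → queue [G]
Visit G; enqueue O, E, C → queue [O, E, C]
Visit O; enqueue J → queue [E, C, J]
Visit E; enqueue H, M, L, A → queue [C, J, H, M, L, A]
Visit C; enqueue D, P → queue [J, H, M, L, A, D, P]
Visit J; enqueue I, K → queue [H, M, L, A, D, P, I, K]
Visit H; enqueue N → queue [M, L, A, D, P, I, K, N]
Visit M; enqueue B → queue [L, A, D, P, I, K, N, B]
Visit L → queue [A, D, P, I, K, N, B]
Visit A → queue [D, P, I, K, N, B]
Visit D → queue [P, I, K, N, B]
Visit P → queue [I, K, N, B]
Visit I → queue [K, N, B]
Visit K → queue [N, B]
Visit N → queue [B]
Visit B → queue []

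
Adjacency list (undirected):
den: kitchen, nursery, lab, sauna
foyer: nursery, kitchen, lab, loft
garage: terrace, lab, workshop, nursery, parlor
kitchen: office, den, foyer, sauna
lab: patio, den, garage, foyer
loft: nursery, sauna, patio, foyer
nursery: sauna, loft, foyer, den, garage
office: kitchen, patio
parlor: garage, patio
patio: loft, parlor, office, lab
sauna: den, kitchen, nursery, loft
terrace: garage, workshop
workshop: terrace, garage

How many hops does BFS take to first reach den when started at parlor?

Level 0: parlor
Level 1: garage, patio
Level 2: lab, loft, nursery, office, terrace, workshop
Level 3: den, foyer, kitchen, sauna
den first appears at level 3.

3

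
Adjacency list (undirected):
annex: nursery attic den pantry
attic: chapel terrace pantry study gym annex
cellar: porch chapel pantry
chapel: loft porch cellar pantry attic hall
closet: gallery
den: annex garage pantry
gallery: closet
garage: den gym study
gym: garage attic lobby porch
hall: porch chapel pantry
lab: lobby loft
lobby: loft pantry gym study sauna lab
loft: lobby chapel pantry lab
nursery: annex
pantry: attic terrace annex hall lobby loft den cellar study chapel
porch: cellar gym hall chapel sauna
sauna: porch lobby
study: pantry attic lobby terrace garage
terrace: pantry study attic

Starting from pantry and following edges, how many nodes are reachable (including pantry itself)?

17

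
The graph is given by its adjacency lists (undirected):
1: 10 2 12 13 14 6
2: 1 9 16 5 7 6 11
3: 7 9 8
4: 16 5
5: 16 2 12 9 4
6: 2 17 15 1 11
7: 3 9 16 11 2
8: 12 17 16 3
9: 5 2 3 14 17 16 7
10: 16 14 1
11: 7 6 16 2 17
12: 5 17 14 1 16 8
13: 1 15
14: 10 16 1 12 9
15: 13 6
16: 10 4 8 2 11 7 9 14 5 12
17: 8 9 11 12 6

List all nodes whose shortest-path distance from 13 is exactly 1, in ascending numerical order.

1, 15

Level 0: 13
Level 1: 1, 15
Level 2: 2, 6, 10, 12, 14
Level 3: 5, 7, 8, 9, 11, 16, 17
Level 4: 3, 4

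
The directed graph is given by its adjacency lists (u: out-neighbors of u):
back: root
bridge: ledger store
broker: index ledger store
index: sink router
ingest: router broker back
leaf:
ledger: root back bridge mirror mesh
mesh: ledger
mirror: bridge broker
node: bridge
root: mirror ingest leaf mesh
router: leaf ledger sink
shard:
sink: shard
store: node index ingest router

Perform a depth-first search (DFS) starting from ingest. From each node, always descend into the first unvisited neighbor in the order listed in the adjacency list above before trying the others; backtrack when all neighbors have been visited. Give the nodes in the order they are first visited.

Visit ingest
ingest → router
router → leaf
router → ledger
ledger → root
root → mirror
mirror → bridge
bridge → store
store → node
store → index
index → sink
sink → shard
mirror → broker
root → mesh
ledger → back

ingest, router, leaf, ledger, root, mirror, bridge, store, node, index, sink, shard, broker, mesh, back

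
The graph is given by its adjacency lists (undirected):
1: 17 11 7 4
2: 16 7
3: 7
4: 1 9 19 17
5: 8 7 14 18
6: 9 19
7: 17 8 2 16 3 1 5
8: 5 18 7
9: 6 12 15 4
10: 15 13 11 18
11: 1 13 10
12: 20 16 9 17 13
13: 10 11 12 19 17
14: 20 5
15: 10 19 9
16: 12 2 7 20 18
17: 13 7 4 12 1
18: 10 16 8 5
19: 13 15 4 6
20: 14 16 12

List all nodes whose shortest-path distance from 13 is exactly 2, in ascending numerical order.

1, 4, 6, 7, 9, 15, 16, 18, 20

Level 0: 13
Level 1: 10, 11, 12, 17, 19
Level 2: 1, 4, 6, 7, 9, 15, 16, 18, 20
Level 3: 2, 3, 5, 8, 14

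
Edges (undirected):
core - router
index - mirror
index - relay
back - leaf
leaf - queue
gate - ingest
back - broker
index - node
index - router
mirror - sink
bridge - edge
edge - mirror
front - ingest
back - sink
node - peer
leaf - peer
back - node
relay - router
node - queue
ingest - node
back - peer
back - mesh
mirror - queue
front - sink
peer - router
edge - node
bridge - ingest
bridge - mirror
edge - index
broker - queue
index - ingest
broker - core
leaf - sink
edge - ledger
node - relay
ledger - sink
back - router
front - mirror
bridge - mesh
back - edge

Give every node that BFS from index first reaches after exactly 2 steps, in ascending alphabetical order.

back, bridge, core, front, gate, ledger, peer, queue, sink

Level 0: index
Level 1: edge, ingest, mirror, node, relay, router
Level 2: back, bridge, core, front, gate, ledger, peer, queue, sink
Level 3: broker, leaf, mesh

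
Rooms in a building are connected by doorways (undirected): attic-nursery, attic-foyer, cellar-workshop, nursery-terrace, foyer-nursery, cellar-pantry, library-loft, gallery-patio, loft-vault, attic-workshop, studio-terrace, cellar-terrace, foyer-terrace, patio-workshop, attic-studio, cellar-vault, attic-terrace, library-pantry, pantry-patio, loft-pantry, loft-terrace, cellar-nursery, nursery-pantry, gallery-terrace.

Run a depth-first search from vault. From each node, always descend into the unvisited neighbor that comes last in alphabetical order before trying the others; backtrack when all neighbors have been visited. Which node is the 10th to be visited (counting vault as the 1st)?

foyer

Visit vault
vault → loft
loft → terrace
terrace → studio
studio → attic
attic → workshop
workshop → patio
patio → pantry
pantry → nursery
nursery → foyer
nursery → cellar
pantry → library
patio → gallery

Visit order: vault, loft, terrace, studio, attic, workshop, patio, pantry, nursery, foyer, cellar, library, gallery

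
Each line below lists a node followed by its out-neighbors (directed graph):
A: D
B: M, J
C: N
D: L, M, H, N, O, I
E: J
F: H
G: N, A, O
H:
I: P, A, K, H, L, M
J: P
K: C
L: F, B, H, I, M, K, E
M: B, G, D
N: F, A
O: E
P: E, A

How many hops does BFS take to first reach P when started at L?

2

Level 0: L
Level 1: B, E, F, H, I, K, M
Level 2: A, C, D, G, J, P
Level 3: N, O
P first appears at level 2.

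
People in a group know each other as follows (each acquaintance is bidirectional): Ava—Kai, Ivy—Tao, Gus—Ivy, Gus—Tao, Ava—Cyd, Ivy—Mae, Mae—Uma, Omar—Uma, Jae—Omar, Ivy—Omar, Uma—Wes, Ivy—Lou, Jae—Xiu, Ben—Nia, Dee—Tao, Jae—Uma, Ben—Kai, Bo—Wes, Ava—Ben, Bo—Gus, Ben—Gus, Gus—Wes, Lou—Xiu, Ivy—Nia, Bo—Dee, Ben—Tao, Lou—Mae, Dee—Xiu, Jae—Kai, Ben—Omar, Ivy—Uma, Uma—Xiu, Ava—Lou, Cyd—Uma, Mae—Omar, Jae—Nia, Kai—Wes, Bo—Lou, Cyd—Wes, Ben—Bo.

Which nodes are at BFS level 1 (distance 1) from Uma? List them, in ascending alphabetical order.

Level 0: Uma
Level 1: Cyd, Ivy, Jae, Mae, Omar, Wes, Xiu
Level 2: Ava, Ben, Bo, Dee, Gus, Kai, Lou, Nia, Tao

Cyd, Ivy, Jae, Mae, Omar, Wes, Xiu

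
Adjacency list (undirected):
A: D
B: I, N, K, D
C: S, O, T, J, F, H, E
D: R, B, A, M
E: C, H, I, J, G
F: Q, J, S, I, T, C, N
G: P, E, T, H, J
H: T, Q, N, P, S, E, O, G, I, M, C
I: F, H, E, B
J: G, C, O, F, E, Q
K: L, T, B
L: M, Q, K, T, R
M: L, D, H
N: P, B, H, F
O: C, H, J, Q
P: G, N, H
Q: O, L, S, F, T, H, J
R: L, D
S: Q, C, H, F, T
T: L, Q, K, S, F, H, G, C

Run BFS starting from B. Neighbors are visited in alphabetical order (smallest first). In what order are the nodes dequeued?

Visit B; enqueue D, I, K, N → queue [D, I, K, N]
Visit D; enqueue A, M, R → queue [I, K, N, A, M, R]
Visit I; enqueue E, F, H → queue [K, N, A, M, R, E, F, H]
Visit K; enqueue L, T → queue [N, A, M, R, E, F, H, L, T]
Visit N; enqueue P → queue [A, M, R, E, F, H, L, T, P]
Visit A → queue [M, R, E, F, H, L, T, P]
Visit M → queue [R, E, F, H, L, T, P]
Visit R → queue [E, F, H, L, T, P]
Visit E; enqueue C, G, J → queue [F, H, L, T, P, C, G, J]
Visit F; enqueue Q, S → queue [H, L, T, P, C, G, J, Q, S]
Visit H; enqueue O → queue [L, T, P, C, G, J, Q, S, O]
Visit L → queue [T, P, C, G, J, Q, S, O]
Visit T → queue [P, C, G, J, Q, S, O]
Visit P → queue [C, G, J, Q, S, O]
Visit C → queue [G, J, Q, S, O]
Visit G → queue [J, Q, S, O]
Visit J → queue [Q, S, O]
Visit Q → queue [S, O]
Visit S → queue [O]
Visit O → queue []

B, D, I, K, N, A, M, R, E, F, H, L, T, P, C, G, J, Q, S, O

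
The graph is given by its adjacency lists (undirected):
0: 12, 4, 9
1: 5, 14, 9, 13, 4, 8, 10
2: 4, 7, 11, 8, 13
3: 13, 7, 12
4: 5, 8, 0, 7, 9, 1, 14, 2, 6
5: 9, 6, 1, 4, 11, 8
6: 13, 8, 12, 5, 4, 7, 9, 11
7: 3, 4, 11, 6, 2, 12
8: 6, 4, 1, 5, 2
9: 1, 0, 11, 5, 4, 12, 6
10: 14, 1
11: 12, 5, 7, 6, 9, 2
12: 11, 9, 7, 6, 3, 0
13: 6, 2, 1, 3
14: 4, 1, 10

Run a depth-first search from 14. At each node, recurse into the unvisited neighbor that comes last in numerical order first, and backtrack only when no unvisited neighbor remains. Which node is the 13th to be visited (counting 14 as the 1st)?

3

Visit 14
14 → 10
10 → 1
1 → 13
13 → 6
6 → 12
12 → 11
11 → 9
9 → 5
5 → 8
8 → 4
4 → 7
7 → 3
7 → 2
4 → 0

Visit order: 14, 10, 1, 13, 6, 12, 11, 9, 5, 8, 4, 7, 3, 2, 0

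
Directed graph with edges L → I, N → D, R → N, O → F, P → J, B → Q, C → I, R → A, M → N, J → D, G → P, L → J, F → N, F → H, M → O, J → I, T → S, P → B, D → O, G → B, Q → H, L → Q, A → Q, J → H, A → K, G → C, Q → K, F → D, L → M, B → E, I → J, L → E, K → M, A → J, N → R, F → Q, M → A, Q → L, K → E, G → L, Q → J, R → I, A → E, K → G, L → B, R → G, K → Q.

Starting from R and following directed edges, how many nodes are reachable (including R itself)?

18

BFS from R visits: R, A, G, I, N, E, J, K, Q, B, C, L, P, D, H, M, O, F
Reachable nodes: 18 of 20 total.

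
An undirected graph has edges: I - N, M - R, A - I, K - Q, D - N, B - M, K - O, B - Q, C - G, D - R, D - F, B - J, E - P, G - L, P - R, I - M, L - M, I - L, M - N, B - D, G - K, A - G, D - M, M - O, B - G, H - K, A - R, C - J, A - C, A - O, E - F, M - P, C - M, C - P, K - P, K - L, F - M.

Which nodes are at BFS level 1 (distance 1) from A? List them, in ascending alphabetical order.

C, G, I, O, R

Level 0: A
Level 1: C, G, I, O, R
Level 2: B, D, J, K, L, M, N, P
Level 3: E, F, H, Q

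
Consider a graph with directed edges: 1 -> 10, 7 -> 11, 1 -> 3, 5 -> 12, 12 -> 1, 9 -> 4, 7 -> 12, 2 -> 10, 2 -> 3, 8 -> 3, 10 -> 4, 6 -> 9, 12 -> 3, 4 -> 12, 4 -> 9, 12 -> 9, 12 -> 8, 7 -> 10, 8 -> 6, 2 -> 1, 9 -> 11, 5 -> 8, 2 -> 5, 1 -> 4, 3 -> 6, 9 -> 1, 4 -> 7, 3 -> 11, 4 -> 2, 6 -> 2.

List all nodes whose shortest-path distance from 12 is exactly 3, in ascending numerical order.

Level 0: 12
Level 1: 1, 3, 8, 9
Level 2: 4, 6, 10, 11
Level 3: 2, 7
Level 4: 5

2, 7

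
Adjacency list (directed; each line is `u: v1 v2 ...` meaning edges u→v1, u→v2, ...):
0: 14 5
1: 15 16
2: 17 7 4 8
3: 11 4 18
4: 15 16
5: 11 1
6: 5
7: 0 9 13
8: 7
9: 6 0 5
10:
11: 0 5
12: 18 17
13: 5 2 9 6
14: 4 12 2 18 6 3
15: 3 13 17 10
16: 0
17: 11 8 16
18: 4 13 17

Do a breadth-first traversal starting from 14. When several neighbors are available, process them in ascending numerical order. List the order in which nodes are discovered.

14 2 3 4 6 12 18 7 8 17 11 15 16 5 13 0 9 10 1

Visit 14; enqueue 2, 3, 4, 6, 12, 18 → queue [2, 3, 4, 6, 12, 18]
Visit 2; enqueue 7, 8, 17 → queue [3, 4, 6, 12, 18, 7, 8, 17]
Visit 3; enqueue 11 → queue [4, 6, 12, 18, 7, 8, 17, 11]
Visit 4; enqueue 15, 16 → queue [6, 12, 18, 7, 8, 17, 11, 15, 16]
Visit 6; enqueue 5 → queue [12, 18, 7, 8, 17, 11, 15, 16, 5]
Visit 12 → queue [18, 7, 8, 17, 11, 15, 16, 5]
Visit 18; enqueue 13 → queue [7, 8, 17, 11, 15, 16, 5, 13]
Visit 7; enqueue 0, 9 → queue [8, 17, 11, 15, 16, 5, 13, 0, 9]
Visit 8 → queue [17, 11, 15, 16, 5, 13, 0, 9]
Visit 17 → queue [11, 15, 16, 5, 13, 0, 9]
Visit 11 → queue [15, 16, 5, 13, 0, 9]
Visit 15; enqueue 10 → queue [16, 5, 13, 0, 9, 10]
Visit 16 → queue [5, 13, 0, 9, 10]
Visit 5; enqueue 1 → queue [13, 0, 9, 10, 1]
Visit 13 → queue [0, 9, 10, 1]
Visit 0 → queue [9, 10, 1]
Visit 9 → queue [10, 1]
Visit 10 → queue [1]
Visit 1 → queue []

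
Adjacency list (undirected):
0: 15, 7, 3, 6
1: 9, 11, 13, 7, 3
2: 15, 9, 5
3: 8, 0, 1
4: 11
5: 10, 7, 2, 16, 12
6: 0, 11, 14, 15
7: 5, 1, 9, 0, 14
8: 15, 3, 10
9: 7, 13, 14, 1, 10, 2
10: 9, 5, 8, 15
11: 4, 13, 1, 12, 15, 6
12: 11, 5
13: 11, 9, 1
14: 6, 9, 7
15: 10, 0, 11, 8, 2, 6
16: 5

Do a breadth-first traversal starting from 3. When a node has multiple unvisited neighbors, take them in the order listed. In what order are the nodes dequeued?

3 -> 8 -> 0 -> 1 -> 15 -> 10 -> 7 -> 6 -> 9 -> 11 -> 13 -> 2 -> 5 -> 14 -> 4 -> 12 -> 16

Visit 3; enqueue 8, 0, 1 → queue [8, 0, 1]
Visit 8; enqueue 15, 10 → queue [0, 1, 15, 10]
Visit 0; enqueue 7, 6 → queue [1, 15, 10, 7, 6]
Visit 1; enqueue 9, 11, 13 → queue [15, 10, 7, 6, 9, 11, 13]
Visit 15; enqueue 2 → queue [10, 7, 6, 9, 11, 13, 2]
Visit 10; enqueue 5 → queue [7, 6, 9, 11, 13, 2, 5]
Visit 7; enqueue 14 → queue [6, 9, 11, 13, 2, 5, 14]
Visit 6 → queue [9, 11, 13, 2, 5, 14]
Visit 9 → queue [11, 13, 2, 5, 14]
Visit 11; enqueue 4, 12 → queue [13, 2, 5, 14, 4, 12]
Visit 13 → queue [2, 5, 14, 4, 12]
Visit 2 → queue [5, 14, 4, 12]
Visit 5; enqueue 16 → queue [14, 4, 12, 16]
Visit 14 → queue [4, 12, 16]
Visit 4 → queue [12, 16]
Visit 12 → queue [16]
Visit 16 → queue []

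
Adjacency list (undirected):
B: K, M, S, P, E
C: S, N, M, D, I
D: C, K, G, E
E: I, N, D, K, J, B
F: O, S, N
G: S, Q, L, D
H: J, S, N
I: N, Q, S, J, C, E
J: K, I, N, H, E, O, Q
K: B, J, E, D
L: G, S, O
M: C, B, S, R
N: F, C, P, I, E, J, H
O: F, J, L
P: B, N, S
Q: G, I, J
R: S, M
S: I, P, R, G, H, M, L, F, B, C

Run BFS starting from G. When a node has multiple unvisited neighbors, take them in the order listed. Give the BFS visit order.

G, S, Q, L, D, I, P, R, H, M, F, B, C, J, O, K, E, N

Visit G; enqueue S, Q, L, D → queue [S, Q, L, D]
Visit S; enqueue I, P, R, H, M, F, B, C → queue [Q, L, D, I, P, R, H, M, F, B, C]
Visit Q; enqueue J → queue [L, D, I, P, R, H, M, F, B, C, J]
Visit L; enqueue O → queue [D, I, P, R, H, M, F, B, C, J, O]
Visit D; enqueue K, E → queue [I, P, R, H, M, F, B, C, J, O, K, E]
Visit I; enqueue N → queue [P, R, H, M, F, B, C, J, O, K, E, N]
Visit P → queue [R, H, M, F, B, C, J, O, K, E, N]
Visit R → queue [H, M, F, B, C, J, O, K, E, N]
Visit H → queue [M, F, B, C, J, O, K, E, N]
Visit M → queue [F, B, C, J, O, K, E, N]
Visit F → queue [B, C, J, O, K, E, N]
Visit B → queue [C, J, O, K, E, N]
Visit C → queue [J, O, K, E, N]
Visit J → queue [O, K, E, N]
Visit O → queue [K, E, N]
Visit K → queue [E, N]
Visit E → queue [N]
Visit N → queue []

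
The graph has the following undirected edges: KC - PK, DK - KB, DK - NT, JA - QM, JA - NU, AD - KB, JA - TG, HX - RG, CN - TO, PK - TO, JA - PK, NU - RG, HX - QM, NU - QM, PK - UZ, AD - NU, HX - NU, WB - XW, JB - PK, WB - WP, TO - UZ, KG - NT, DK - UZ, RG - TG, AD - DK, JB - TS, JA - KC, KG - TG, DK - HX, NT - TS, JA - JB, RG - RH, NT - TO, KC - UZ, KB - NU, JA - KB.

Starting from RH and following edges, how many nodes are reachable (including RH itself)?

BFS from RH visits: RH, RG, TG, NU, HX, KG, JA, QM, KB, AD, DK, NT, PK, KC, JB, UZ, TS, TO, CN
Reachable nodes: 19 of 22 total.

19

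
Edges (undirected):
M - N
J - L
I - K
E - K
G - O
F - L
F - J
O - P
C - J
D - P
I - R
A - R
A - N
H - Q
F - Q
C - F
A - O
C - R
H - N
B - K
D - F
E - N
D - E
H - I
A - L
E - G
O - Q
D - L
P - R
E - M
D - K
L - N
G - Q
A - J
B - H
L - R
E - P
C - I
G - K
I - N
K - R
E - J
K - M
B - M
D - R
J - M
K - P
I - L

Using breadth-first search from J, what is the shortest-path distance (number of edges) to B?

Level 0: J
Level 1: A, C, E, F, L, M
Level 2: B, D, G, I, K, N, O, P, Q, R
Level 3: H
B first appears at level 2.

2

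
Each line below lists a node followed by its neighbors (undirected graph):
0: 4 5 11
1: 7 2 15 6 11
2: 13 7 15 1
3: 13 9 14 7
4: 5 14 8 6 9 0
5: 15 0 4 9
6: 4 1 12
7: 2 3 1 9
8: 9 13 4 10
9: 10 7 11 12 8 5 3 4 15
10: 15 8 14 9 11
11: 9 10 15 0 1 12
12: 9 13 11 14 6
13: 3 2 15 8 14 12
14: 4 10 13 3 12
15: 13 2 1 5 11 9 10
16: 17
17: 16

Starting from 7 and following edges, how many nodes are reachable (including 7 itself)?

BFS from 7 visits: 7, 9, 3, 2, 1, 15, 12, 11, 10, 8, 5, 4, 14, 13, 6, 0
Reachable nodes: 16 of 18 total.

16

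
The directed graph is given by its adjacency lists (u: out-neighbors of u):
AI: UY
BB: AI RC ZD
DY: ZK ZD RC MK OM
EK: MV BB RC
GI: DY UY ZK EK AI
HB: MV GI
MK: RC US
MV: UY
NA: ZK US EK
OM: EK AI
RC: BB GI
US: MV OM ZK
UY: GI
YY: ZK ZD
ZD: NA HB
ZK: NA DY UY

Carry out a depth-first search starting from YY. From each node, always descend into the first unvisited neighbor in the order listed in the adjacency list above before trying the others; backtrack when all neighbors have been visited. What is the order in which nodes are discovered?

Visit YY
YY → ZK
ZK → NA
NA → US
US → MV
MV → UY
UY → GI
GI → DY
DY → ZD
ZD → HB
DY → RC
RC → BB
BB → AI
DY → MK
DY → OM
OM → EK

YY -> ZK -> NA -> US -> MV -> UY -> GI -> DY -> ZD -> HB -> RC -> BB -> AI -> MK -> OM -> EK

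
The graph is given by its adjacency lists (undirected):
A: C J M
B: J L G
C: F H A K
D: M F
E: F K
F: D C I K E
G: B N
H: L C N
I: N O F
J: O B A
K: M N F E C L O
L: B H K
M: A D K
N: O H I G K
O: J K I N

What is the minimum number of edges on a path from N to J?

2

Level 0: N
Level 1: G, H, I, K, O
Level 2: B, C, E, F, J, L, M
Level 3: A, D
J first appears at level 2.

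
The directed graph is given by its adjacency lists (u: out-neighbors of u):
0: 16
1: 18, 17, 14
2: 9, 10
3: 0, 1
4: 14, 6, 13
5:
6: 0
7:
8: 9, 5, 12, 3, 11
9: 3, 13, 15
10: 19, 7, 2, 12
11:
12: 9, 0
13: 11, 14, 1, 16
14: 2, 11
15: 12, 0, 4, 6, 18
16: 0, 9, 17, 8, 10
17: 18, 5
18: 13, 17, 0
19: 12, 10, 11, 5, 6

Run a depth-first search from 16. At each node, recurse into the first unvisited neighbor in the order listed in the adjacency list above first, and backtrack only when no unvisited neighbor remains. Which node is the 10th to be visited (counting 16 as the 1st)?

Visit 16
16 → 0
16 → 9
9 → 3
3 → 1
1 → 18
18 → 13
13 → 11
13 → 14
14 → 2
2 → 10
10 → 19
19 → 12
19 → 5
19 → 6
10 → 7
18 → 17
9 → 15
15 → 4
16 → 8

Visit order: 16, 0, 9, 3, 1, 18, 13, 11, 14, 2, 10, 19, 12, 5, 6, 7, 17, 15, 4, 8

2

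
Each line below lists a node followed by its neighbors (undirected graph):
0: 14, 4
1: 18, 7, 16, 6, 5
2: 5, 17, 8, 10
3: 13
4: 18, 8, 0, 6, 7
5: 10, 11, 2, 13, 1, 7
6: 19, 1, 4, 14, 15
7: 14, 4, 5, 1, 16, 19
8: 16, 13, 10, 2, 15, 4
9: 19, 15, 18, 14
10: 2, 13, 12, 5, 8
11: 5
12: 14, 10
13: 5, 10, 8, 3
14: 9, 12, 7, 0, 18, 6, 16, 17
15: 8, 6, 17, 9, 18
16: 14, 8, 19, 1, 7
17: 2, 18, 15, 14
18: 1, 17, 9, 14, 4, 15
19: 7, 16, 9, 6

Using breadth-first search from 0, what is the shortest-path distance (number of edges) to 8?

Level 0: 0
Level 1: 4, 14
Level 2: 6, 7, 8, 9, 12, 16, 17, 18
Level 3: 1, 2, 5, 10, 13, 15, 19
Level 4: 3, 11
8 first appears at level 2.

2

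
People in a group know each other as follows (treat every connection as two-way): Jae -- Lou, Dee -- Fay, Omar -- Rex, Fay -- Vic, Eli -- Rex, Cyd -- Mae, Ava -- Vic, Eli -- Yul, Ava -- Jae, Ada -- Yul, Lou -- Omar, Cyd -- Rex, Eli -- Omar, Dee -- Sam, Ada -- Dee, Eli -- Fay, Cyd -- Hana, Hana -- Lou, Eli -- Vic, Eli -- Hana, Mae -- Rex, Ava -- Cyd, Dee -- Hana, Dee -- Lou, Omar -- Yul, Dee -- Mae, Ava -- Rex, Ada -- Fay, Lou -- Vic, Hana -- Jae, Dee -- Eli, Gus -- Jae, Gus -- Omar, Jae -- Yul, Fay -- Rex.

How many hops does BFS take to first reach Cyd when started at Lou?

2

Level 0: Lou
Level 1: Dee, Hana, Jae, Omar, Vic
Level 2: Ada, Ava, Cyd, Eli, Fay, Gus, Mae, Rex, Sam, Yul
Cyd first appears at level 2.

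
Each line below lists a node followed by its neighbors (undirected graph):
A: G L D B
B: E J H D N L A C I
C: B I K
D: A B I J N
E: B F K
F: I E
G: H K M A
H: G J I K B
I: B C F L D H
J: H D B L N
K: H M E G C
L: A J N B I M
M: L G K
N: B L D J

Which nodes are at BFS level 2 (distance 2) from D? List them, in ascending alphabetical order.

Level 0: D
Level 1: A, B, I, J, N
Level 2: C, E, F, G, H, L
Level 3: K, M

C, E, F, G, H, L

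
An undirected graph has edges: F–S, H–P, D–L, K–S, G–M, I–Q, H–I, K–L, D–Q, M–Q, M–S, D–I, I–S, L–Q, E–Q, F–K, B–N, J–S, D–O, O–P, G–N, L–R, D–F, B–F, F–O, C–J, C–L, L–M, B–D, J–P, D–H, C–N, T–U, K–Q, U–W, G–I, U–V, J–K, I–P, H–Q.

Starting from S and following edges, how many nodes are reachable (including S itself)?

18

BFS from S visits: S, F, I, J, K, M, B, D, O, G, H, P, Q, C, L, N, E, R
Reachable nodes: 18 of 22 total.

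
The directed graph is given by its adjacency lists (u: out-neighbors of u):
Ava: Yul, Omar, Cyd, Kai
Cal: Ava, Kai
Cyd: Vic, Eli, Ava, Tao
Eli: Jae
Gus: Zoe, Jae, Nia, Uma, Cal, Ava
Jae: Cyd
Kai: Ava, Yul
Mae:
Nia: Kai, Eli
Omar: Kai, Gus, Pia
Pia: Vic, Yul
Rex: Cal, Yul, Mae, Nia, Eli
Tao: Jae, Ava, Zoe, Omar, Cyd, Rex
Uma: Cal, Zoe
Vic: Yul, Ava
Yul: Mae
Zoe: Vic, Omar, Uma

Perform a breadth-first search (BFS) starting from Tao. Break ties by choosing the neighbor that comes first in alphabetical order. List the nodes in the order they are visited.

Visit Tao; enqueue Ava, Cyd, Jae, Omar, Rex, Zoe → queue [Ava, Cyd, Jae, Omar, Rex, Zoe]
Visit Ava; enqueue Kai, Yul → queue [Cyd, Jae, Omar, Rex, Zoe, Kai, Yul]
Visit Cyd; enqueue Eli, Vic → queue [Jae, Omar, Rex, Zoe, Kai, Yul, Eli, Vic]
Visit Jae → queue [Omar, Rex, Zoe, Kai, Yul, Eli, Vic]
Visit Omar; enqueue Gus, Pia → queue [Rex, Zoe, Kai, Yul, Eli, Vic, Gus, Pia]
Visit Rex; enqueue Cal, Mae, Nia → queue [Zoe, Kai, Yul, Eli, Vic, Gus, Pia, Cal, Mae, Nia]
Visit Zoe; enqueue Uma → queue [Kai, Yul, Eli, Vic, Gus, Pia, Cal, Mae, Nia, Uma]
Visit Kai → queue [Yul, Eli, Vic, Gus, Pia, Cal, Mae, Nia, Uma]
Visit Yul → queue [Eli, Vic, Gus, Pia, Cal, Mae, Nia, Uma]
Visit Eli → queue [Vic, Gus, Pia, Cal, Mae, Nia, Uma]
Visit Vic → queue [Gus, Pia, Cal, Mae, Nia, Uma]
Visit Gus → queue [Pia, Cal, Mae, Nia, Uma]
Visit Pia → queue [Cal, Mae, Nia, Uma]
Visit Cal → queue [Mae, Nia, Uma]
Visit Mae → queue [Nia, Uma]
Visit Nia → queue [Uma]
Visit Uma → queue []

Tao, Ava, Cyd, Jae, Omar, Rex, Zoe, Kai, Yul, Eli, Vic, Gus, Pia, Cal, Mae, Nia, Uma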